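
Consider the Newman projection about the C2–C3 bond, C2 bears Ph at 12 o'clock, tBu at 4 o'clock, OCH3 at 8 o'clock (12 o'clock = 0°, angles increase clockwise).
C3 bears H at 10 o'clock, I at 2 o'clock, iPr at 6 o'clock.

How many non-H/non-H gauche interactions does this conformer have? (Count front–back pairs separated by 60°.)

Non-H gauche pairs: Ph(0°)/I(60°); tBu(120°)/I(60°); tBu(120°)/iPr(180°); OCH3(240°)/iPr(180°) — 4 interactions.

4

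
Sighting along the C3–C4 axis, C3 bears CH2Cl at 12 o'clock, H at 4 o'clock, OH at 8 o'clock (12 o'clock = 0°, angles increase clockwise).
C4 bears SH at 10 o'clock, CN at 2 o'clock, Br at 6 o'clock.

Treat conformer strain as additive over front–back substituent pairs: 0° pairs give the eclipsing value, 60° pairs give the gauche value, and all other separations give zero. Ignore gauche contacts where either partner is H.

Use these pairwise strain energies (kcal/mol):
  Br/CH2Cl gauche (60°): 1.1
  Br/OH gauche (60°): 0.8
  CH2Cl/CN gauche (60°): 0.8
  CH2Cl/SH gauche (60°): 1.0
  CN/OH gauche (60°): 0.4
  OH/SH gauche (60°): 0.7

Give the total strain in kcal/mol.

3.3 kcal/mol

This conformer (staggered): CH2Cl–SH gauche, CH2Cl–CN gauche, OH–SH gauche, OH–Br gauche; 1.0 + 0.8 + 0.7 + 0.8 = 3.3 kcal/mol.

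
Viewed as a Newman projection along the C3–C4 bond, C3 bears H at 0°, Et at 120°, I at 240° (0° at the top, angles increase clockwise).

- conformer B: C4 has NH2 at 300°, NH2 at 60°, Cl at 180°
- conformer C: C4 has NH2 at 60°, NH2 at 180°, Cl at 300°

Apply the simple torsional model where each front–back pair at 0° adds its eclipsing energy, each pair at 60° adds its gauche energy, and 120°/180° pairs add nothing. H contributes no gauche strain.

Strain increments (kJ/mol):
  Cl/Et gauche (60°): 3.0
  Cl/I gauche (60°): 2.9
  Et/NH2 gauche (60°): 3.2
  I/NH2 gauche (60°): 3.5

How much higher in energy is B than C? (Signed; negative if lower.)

B (staggered): Et(120°)/NH2(60°) gauche 3.2; Et(120°)/Cl(180°) gauche 3.0; I(240°)/NH2(300°) gauche 3.5; I(240°)/Cl(180°) gauche 2.9 → 12.6 kJ/mol.
C (staggered): Et(120°)/NH2(60°) gauche 3.2; Et(120°)/NH2(180°) gauche 3.2; I(240°)/NH2(180°) gauche 3.5; I(240°)/Cl(300°) gauche 2.9 → 12.8 kJ/mol.
E(B) − E(C) = 12.6 − 12.8 = -0.2 kJ/mol.

-0.2 kJ/mol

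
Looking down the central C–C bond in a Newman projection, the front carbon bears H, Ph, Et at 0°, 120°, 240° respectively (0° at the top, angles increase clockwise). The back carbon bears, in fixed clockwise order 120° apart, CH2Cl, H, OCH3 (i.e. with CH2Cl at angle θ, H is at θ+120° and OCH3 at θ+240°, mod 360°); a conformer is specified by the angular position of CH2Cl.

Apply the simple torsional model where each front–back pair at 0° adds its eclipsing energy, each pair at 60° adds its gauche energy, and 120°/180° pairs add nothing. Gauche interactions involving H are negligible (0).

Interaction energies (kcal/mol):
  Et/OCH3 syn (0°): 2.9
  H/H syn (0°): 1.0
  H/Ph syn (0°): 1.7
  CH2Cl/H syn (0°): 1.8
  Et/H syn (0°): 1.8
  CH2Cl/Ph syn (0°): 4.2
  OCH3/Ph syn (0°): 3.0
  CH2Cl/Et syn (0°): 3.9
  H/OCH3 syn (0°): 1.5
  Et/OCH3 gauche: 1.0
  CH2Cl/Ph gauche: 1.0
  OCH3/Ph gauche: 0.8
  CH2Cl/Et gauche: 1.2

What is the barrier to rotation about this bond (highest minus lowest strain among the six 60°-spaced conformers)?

5.9 kcal/mol

CH2Cl at 0° is eclipsed. H at 0° is eclipsed with CH2Cl at 0° (1.8); Ph at 120° is eclipsed with H at 120° (1.7); Et at 240° is eclipsed with OCH3 at 240° (2.9). Total 6.4 kcal/mol.
CH2Cl at 60° is staggered. Ph at 120° is gauche with CH2Cl at 60° (1.0); Et at 240° is gauche with OCH3 at 300° (1.0). Total 2.0 kcal/mol.
CH2Cl at 120° is eclipsed. H at 0° is eclipsed with OCH3 at 0° (1.5); Ph at 120° is eclipsed with CH2Cl at 120° (4.2); Et at 240° is eclipsed with H at 240° (1.8). Total 7.5 kcal/mol.
CH2Cl at 180° is staggered. Ph at 120° is gauche with CH2Cl at 180° (1.0); Ph at 120° is gauche with OCH3 at 60° (0.8); Et at 240° is gauche with CH2Cl at 180° (1.2). Total 3.0 kcal/mol.
CH2Cl at 240° is eclipsed. H at 0° is eclipsed with H at 0° (1.0); Ph at 120° is eclipsed with OCH3 at 120° (3.0); Et at 240° is eclipsed with CH2Cl at 240° (3.9). Total 7.9 kcal/mol.
CH2Cl at 300° is staggered. Ph at 120° is gauche with OCH3 at 180° (0.8); Et at 240° is gauche with CH2Cl at 300° (1.2); Et at 240° is gauche with OCH3 at 180° (1.0). Total 3.0 kcal/mol.
Max at 240° (7.9 kcal/mol), min at 60° (2.0 kcal/mol); barrier = 5.9 kcal/mol.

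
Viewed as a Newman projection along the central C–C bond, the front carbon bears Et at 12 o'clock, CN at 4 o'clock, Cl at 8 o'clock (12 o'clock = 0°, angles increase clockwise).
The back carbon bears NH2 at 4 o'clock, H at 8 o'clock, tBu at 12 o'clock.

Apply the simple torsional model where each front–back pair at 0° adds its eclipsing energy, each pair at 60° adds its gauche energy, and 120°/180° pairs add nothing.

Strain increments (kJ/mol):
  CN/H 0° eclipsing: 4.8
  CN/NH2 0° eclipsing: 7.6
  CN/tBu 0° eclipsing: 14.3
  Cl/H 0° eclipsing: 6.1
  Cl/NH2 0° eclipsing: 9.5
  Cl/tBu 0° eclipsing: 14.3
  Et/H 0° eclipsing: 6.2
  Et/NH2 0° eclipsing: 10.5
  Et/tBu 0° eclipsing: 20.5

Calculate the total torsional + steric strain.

This conformer (eclipsed): Et(0°)/tBu(0°) eclipsed 20.5; CN(120°)/NH2(120°) eclipsed 7.6; Cl(240°)/H(240°) eclipsed 6.1 → 34.2 kJ/mol.

34.2 kJ/mol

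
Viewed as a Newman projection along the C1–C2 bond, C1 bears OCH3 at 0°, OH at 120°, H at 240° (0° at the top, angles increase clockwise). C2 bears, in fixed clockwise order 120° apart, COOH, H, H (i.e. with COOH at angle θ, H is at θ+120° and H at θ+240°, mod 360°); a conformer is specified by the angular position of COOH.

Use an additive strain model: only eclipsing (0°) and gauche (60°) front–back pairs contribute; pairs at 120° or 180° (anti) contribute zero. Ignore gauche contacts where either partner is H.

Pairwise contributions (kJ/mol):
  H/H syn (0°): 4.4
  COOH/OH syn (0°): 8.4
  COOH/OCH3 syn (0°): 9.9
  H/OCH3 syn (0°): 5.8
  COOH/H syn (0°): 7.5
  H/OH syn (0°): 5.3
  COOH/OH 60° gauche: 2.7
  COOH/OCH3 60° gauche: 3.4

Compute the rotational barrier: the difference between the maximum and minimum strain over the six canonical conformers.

16.9 kJ/mol

COOH at 0° (eclipsed): OCH3(0°)/COOH(0°) eclipsed 9.9; OH(120°)/H(120°) eclipsed 5.3; H(240°)/H(240°) eclipsed 4.4 → 19.6 kJ/mol.
COOH at 60° (staggered): OCH3(0°)/COOH(60°) gauche 3.4; OH(120°)/COOH(60°) gauche 2.7 → 6.1 kJ/mol.
COOH at 120° (eclipsed): OCH3(0°)/H(0°) eclipsed 5.8; OH(120°)/COOH(120°) eclipsed 8.4; H(240°)/H(240°) eclipsed 4.4 → 18.6 kJ/mol.
COOH at 180° (staggered): OH(120°)/COOH(180°) gauche 2.7 → 2.7 kJ/mol.
COOH at 240° (eclipsed): OCH3(0°)/H(0°) eclipsed 5.8; OH(120°)/H(120°) eclipsed 5.3; H(240°)/COOH(240°) eclipsed 7.5 → 18.6 kJ/mol.
COOH at 300° (staggered): OCH3(0°)/COOH(300°) gauche 3.4 → 3.4 kJ/mol.
Max at 0° (19.6 kJ/mol), min at 180° (2.7 kJ/mol); barrier = 16.9 kJ/mol.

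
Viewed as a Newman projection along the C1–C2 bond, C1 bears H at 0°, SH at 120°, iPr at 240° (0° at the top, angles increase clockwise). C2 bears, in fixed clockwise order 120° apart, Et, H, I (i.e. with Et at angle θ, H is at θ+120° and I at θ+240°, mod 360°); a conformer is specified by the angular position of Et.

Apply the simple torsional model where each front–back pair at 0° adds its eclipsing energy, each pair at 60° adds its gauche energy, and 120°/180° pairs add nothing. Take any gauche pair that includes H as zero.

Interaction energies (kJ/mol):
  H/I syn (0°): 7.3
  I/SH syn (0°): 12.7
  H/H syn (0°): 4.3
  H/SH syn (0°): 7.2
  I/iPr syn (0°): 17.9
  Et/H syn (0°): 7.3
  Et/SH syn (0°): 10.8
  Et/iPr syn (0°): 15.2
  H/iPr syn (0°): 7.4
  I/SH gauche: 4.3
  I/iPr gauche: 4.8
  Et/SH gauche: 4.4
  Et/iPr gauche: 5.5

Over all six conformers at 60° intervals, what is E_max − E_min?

23.2 kJ/mol

Et at 0° (eclipsed): H(0°)/Et(0°) eclipsed 7.3; SH(120°)/H(120°) eclipsed 7.2; iPr(240°)/I(240°) eclipsed 17.9 → 32.4 kJ/mol.
Et at 60° (staggered): SH(120°)/Et(60°) gauche 4.4; iPr(240°)/I(300°) gauche 4.8 → 9.2 kJ/mol.
Et at 120° (eclipsed): H(0°)/I(0°) eclipsed 7.3; SH(120°)/Et(120°) eclipsed 10.8; iPr(240°)/H(240°) eclipsed 7.4 → 25.5 kJ/mol.
Et at 180° (staggered): SH(120°)/Et(180°) gauche 4.4; SH(120°)/I(60°) gauche 4.3; iPr(240°)/Et(180°) gauche 5.5 → 14.2 kJ/mol.
Et at 240° (eclipsed): H(0°)/H(0°) eclipsed 4.3; SH(120°)/I(120°) eclipsed 12.7; iPr(240°)/Et(240°) eclipsed 15.2 → 32.2 kJ/mol.
Et at 300° (staggered): SH(120°)/I(180°) gauche 4.3; iPr(240°)/Et(300°) gauche 5.5; iPr(240°)/I(180°) gauche 4.8 → 14.6 kJ/mol.
Max at 0° (32.4 kJ/mol), min at 60° (9.2 kJ/mol); barrier = 23.2 kJ/mol.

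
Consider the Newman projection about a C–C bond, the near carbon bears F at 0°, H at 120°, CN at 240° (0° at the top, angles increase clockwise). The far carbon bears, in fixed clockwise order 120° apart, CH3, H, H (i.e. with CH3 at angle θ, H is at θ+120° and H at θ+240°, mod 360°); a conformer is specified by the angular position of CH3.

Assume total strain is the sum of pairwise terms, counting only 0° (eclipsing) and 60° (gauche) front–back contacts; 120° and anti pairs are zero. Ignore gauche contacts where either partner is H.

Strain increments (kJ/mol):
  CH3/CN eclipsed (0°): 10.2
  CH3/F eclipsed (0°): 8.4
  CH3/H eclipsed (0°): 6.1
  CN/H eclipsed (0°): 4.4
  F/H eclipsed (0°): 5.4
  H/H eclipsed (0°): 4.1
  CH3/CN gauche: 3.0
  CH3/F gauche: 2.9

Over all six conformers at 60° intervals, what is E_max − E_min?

16.8 kJ/mol

CH3 at 0° is eclipsed. F at 0° is eclipsed with CH3 at 0° (8.4); H at 120° is eclipsed with H at 120° (4.1); CN at 240° is eclipsed with H at 240° (4.4). Total 16.9 kJ/mol.
CH3 at 60° is staggered. F at 0° is gauche with CH3 at 60° (2.9). Total 2.9 kJ/mol.
CH3 at 120° is eclipsed. F at 0° is eclipsed with H at 0° (5.4); H at 120° is eclipsed with CH3 at 120° (6.1); CN at 240° is eclipsed with H at 240° (4.4). Total 15.9 kJ/mol.
CH3 at 180° is staggered. CN at 240° is gauche with CH3 at 180° (3.0). Total 3.0 kJ/mol.
CH3 at 240° is eclipsed. F at 0° is eclipsed with H at 0° (5.4); H at 120° is eclipsed with H at 120° (4.1); CN at 240° is eclipsed with CH3 at 240° (10.2). Total 19.7 kJ/mol.
CH3 at 300° is staggered. F at 0° is gauche with CH3 at 300° (2.9); CN at 240° is gauche with CH3 at 300° (3.0). Total 5.9 kJ/mol.
Max at 240° (19.7 kJ/mol), min at 60° (2.9 kJ/mol); barrier = 16.8 kJ/mol.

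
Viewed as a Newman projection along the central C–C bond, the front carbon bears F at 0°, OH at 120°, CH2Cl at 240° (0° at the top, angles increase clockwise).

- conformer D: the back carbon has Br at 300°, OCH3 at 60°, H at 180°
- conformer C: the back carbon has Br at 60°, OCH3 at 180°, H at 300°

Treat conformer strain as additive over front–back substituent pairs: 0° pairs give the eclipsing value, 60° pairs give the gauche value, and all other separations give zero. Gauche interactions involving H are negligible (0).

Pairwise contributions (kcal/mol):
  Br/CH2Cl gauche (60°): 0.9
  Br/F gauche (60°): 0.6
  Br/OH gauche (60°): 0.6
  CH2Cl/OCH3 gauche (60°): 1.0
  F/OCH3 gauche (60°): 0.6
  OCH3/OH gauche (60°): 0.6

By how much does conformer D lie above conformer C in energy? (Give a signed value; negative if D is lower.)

-0.1 kcal/mol

D is staggered. F at 0° is gauche with Br at 300° (0.6); F at 0° is gauche with OCH3 at 60° (0.6); OH at 120° is gauche with OCH3 at 60° (0.6); CH2Cl at 240° is gauche with Br at 300° (0.9). Total 2.7 kcal/mol.
C is staggered. F at 0° is gauche with Br at 60° (0.6); OH at 120° is gauche with Br at 60° (0.6); OH at 120° is gauche with OCH3 at 180° (0.6); CH2Cl at 240° is gauche with OCH3 at 180° (1.0). Total 2.8 kcal/mol.
E(D) − E(C) = 2.7 − 2.8 = -0.1 kcal/mol.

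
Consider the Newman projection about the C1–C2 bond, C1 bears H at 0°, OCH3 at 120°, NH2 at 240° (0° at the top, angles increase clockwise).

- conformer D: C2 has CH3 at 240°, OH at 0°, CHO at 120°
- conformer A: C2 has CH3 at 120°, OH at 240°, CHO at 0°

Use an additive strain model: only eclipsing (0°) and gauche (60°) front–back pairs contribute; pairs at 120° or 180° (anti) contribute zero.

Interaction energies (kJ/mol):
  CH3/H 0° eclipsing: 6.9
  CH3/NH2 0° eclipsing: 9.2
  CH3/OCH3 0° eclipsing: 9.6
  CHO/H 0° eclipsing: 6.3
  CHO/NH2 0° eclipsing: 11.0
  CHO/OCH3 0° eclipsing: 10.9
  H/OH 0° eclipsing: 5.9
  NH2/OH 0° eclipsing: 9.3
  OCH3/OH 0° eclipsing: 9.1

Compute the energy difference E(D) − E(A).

+0.8 kJ/mol

D is eclipsed. H at 0° is eclipsed with OH at 0° (5.9); OCH3 at 120° is eclipsed with CHO at 120° (10.9); NH2 at 240° is eclipsed with CH3 at 240° (9.2). Total 26.0 kJ/mol.
A is eclipsed. H at 0° is eclipsed with CHO at 0° (6.3); OCH3 at 120° is eclipsed with CH3 at 120° (9.6); NH2 at 240° is eclipsed with OH at 240° (9.3). Total 25.2 kJ/mol.
E(D) − E(A) = 26.0 − 25.2 = +0.8 kJ/mol.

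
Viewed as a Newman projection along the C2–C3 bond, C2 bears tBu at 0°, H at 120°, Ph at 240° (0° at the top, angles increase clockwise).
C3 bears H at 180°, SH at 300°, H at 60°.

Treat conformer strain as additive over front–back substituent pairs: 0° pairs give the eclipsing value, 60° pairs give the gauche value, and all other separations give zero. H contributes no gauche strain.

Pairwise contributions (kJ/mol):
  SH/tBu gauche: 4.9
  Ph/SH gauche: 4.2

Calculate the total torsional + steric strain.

This conformer (staggered): tBu(0°)/SH(300°) gauche 4.9; Ph(240°)/SH(300°) gauche 4.2 → 9.1 kJ/mol.

9.1 kJ/mol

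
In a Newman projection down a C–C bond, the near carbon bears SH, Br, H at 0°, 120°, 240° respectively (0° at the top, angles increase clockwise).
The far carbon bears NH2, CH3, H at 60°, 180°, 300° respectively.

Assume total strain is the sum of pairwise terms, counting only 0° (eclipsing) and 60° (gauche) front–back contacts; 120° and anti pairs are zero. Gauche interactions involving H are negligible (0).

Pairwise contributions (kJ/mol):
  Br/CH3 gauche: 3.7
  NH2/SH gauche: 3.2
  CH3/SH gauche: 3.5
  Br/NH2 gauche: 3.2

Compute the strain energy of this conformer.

10.1 kJ/mol

This conformer is staggered. SH at 0° is gauche with NH2 at 60° (3.2); Br at 120° is gauche with NH2 at 60° (3.2); Br at 120° is gauche with CH3 at 180° (3.7). Total 10.1 kJ/mol.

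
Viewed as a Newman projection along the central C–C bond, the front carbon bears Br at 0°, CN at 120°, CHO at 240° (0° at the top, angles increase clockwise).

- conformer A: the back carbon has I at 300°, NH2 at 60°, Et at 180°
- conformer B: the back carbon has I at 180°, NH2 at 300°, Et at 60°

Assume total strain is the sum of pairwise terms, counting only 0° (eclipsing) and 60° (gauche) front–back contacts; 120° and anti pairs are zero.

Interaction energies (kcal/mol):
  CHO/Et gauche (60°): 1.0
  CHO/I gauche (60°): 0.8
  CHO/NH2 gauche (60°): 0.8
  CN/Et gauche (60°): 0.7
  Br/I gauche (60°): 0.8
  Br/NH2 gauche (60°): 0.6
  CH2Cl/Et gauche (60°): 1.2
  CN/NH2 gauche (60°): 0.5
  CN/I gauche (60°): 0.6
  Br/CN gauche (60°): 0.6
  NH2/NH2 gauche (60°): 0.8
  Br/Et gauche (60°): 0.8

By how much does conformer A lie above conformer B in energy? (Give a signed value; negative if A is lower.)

+0.1 kcal/mol

A is staggered. Br at 0° is gauche with I at 300° (0.8); Br at 0° is gauche with NH2 at 60° (0.6); CN at 120° is gauche with NH2 at 60° (0.5); CN at 120° is gauche with Et at 180° (0.7); CHO at 240° is gauche with I at 300° (0.8); CHO at 240° is gauche with Et at 180° (1.0). Total 4.4 kcal/mol.
B is staggered. Br at 0° is gauche with NH2 at 300° (0.6); Br at 0° is gauche with Et at 60° (0.8); CN at 120° is gauche with I at 180° (0.6); CN at 120° is gauche with Et at 60° (0.7); CHO at 240° is gauche with I at 180° (0.8); CHO at 240° is gauche with NH2 at 300° (0.8). Total 4.3 kcal/mol.
E(A) − E(B) = 4.4 − 4.3 = +0.1 kcal/mol.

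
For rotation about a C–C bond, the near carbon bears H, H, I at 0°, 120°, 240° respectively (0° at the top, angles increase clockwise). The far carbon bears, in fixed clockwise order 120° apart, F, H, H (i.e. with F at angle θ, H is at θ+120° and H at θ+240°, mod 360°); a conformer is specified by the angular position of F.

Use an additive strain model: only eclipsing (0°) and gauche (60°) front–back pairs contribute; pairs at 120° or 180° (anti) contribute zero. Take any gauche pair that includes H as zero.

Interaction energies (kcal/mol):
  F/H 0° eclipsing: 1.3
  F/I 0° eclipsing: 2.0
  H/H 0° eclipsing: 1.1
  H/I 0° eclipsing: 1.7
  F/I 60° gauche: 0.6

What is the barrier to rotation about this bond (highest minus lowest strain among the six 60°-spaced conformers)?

F at 0° is eclipsed. H at 0° is eclipsed with F at 0° (1.3); H at 120° is eclipsed with H at 120° (1.1); I at 240° is eclipsed with H at 240° (1.7). Total 4.1 kcal/mol.
F at 60° (staggered): no non-H gauche contacts → 0.0 kcal/mol.
F at 120° is eclipsed. H at 0° is eclipsed with H at 0° (1.1); H at 120° is eclipsed with F at 120° (1.3); I at 240° is eclipsed with H at 240° (1.7). Total 4.1 kcal/mol.
F at 180° is staggered. I at 240° is gauche with F at 180° (0.6). Total 0.6 kcal/mol.
F at 240° is eclipsed. H at 0° is eclipsed with H at 0° (1.1); H at 120° is eclipsed with H at 120° (1.1); I at 240° is eclipsed with F at 240° (2.0). Total 4.2 kcal/mol.
F at 300° is staggered. I at 240° is gauche with F at 300° (0.6). Total 0.6 kcal/mol.
Max at 240° (4.2 kcal/mol), min at 60° (0.0 kcal/mol); barrier = 4.2 kcal/mol.

4.2 kcal/mol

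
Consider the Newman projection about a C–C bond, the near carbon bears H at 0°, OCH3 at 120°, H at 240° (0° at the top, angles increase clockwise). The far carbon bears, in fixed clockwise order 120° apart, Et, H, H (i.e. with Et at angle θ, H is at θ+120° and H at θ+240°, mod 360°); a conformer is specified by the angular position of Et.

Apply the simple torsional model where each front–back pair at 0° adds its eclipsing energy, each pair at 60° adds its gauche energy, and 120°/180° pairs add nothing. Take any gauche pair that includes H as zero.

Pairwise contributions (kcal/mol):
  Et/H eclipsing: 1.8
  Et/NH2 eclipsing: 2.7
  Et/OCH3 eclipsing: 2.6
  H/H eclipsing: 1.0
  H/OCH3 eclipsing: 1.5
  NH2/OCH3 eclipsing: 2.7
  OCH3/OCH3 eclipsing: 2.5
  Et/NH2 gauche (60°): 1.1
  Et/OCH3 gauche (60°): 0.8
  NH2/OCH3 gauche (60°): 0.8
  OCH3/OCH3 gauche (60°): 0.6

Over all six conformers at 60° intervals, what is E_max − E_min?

4.6 kcal/mol

Et at 0° is eclipsed. H at 0° is eclipsed with Et at 0° (1.8); OCH3 at 120° is eclipsed with H at 120° (1.5); H at 240° is eclipsed with H at 240° (1.0). Total 4.3 kcal/mol.
Et at 60° is staggered. OCH3 at 120° is gauche with Et at 60° (0.8). Total 0.8 kcal/mol.
Et at 120° is eclipsed. H at 0° is eclipsed with H at 0° (1.0); OCH3 at 120° is eclipsed with Et at 120° (2.6); H at 240° is eclipsed with H at 240° (1.0). Total 4.6 kcal/mol.
Et at 180° is staggered. OCH3 at 120° is gauche with Et at 180° (0.8). Total 0.8 kcal/mol.
Et at 240° is eclipsed. H at 0° is eclipsed with H at 0° (1.0); OCH3 at 120° is eclipsed with H at 120° (1.5); H at 240° is eclipsed with Et at 240° (1.8). Total 4.3 kcal/mol.
Et at 300° (staggered): no non-H gauche contacts → 0.0 kcal/mol.
Max at 120° (4.6 kcal/mol), min at 300° (0.0 kcal/mol); barrier = 4.6 kcal/mol.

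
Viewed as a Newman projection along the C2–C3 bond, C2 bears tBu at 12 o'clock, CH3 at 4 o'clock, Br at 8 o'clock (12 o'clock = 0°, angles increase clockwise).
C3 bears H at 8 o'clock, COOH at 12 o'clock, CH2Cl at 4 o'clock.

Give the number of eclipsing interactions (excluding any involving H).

Non-H eclipsing pairs: tBu(0°)/COOH(0°); CH3(120°)/CH2Cl(120°) — 2 interactions.

2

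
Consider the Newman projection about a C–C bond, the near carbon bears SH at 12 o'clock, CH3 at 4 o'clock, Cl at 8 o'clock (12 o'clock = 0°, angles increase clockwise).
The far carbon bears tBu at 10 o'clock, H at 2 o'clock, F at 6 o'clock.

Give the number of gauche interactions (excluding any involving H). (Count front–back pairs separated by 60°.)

4

Non-H gauche pairs: SH(0°)/tBu(300°); CH3(120°)/F(180°); Cl(240°)/tBu(300°); Cl(240°)/F(180°) — 4 interactions.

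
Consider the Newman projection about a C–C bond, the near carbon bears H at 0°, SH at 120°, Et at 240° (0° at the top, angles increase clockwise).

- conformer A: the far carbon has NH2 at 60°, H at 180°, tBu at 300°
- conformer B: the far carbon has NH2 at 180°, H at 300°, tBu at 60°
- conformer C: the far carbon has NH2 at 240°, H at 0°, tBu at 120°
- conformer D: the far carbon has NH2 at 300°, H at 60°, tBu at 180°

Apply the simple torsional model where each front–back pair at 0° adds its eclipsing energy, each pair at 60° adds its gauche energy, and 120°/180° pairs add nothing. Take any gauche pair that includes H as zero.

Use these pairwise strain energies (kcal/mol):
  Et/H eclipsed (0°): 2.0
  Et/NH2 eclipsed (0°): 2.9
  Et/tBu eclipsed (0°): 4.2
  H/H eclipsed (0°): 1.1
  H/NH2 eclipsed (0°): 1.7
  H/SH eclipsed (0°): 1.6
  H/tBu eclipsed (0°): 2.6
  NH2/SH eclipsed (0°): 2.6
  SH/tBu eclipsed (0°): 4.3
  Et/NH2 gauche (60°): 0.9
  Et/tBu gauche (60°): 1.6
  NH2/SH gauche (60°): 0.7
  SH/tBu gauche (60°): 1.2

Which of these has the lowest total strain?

A

A (staggered): SH–NH2 gauche, Et–tBu gauche; 0.7 + 1.6 = 2.3 kcal/mol.
B (staggered): SH–NH2 gauche, SH–tBu gauche, Et–NH2 gauche; 0.7 + 1.2 + 0.9 = 2.8 kcal/mol.
C (eclipsed): H–H eclipsed, SH–tBu eclipsed, Et–NH2 eclipsed; 1.1 + 4.3 + 2.9 = 8.3 kcal/mol.
D (staggered): SH–tBu gauche, Et–NH2 gauche, Et–tBu gauche; 1.2 + 0.9 + 1.6 = 3.7 kcal/mol.
A has the lowest total (2.3 kcal/mol).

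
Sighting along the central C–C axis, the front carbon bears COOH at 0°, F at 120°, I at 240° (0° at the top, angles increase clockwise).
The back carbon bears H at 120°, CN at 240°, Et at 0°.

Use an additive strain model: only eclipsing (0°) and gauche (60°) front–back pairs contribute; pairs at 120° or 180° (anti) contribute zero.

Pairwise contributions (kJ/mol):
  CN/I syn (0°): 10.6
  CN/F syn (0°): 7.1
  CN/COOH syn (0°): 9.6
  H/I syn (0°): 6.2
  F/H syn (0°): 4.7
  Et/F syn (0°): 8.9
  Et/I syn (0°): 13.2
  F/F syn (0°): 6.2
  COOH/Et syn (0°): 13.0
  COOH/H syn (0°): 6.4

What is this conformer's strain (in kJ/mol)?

28.3 kJ/mol

This conformer (eclipsed): COOH–Et eclipsed, F–H eclipsed, I–CN eclipsed; 13.0 + 4.7 + 10.6 = 28.3 kJ/mol.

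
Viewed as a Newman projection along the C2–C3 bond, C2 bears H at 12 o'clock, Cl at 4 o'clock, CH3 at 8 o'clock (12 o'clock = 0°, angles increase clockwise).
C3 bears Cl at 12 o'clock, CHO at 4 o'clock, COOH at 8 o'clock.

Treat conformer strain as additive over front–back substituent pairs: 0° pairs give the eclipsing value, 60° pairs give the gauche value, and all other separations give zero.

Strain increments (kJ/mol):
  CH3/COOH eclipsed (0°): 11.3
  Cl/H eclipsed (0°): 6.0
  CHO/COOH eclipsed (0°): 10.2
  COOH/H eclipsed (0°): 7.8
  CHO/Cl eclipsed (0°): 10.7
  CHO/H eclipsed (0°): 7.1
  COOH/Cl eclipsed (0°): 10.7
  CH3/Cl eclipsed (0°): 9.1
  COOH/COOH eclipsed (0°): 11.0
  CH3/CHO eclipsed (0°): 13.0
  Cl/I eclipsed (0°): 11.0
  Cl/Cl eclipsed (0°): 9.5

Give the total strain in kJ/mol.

This conformer is eclipsed. H at 0° is eclipsed with Cl at 0° (6.0); Cl at 120° is eclipsed with CHO at 120° (10.7); CH3 at 240° is eclipsed with COOH at 240° (11.3). Total 28.0 kJ/mol.

28.0 kJ/mol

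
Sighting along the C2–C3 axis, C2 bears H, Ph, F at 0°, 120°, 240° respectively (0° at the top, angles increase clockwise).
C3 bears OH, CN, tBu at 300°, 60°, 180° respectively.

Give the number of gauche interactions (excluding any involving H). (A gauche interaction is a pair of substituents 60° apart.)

Non-H gauche pairs: Ph(120°)/CN(60°); Ph(120°)/tBu(180°); F(240°)/OH(300°); F(240°)/tBu(180°) — 4 interactions.

4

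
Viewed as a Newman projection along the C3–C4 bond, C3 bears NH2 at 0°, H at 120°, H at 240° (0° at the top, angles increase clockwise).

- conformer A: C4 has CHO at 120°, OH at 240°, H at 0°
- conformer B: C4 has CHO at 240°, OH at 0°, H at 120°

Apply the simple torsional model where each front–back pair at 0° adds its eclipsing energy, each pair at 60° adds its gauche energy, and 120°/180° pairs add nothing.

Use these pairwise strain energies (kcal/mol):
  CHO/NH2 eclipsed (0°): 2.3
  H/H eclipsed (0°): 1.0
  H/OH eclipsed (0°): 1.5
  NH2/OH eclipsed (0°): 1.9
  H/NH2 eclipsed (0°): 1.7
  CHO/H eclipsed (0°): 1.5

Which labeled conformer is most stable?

A (eclipsed): NH2(0°)/H(0°) eclipsed 1.7; H(120°)/CHO(120°) eclipsed 1.5; H(240°)/OH(240°) eclipsed 1.5 → 4.7 kcal/mol.
B (eclipsed): NH2(0°)/OH(0°) eclipsed 1.9; H(120°)/H(120°) eclipsed 1.0; H(240°)/CHO(240°) eclipsed 1.5 → 4.4 kcal/mol.
B has the lowest total (4.4 kcal/mol).

B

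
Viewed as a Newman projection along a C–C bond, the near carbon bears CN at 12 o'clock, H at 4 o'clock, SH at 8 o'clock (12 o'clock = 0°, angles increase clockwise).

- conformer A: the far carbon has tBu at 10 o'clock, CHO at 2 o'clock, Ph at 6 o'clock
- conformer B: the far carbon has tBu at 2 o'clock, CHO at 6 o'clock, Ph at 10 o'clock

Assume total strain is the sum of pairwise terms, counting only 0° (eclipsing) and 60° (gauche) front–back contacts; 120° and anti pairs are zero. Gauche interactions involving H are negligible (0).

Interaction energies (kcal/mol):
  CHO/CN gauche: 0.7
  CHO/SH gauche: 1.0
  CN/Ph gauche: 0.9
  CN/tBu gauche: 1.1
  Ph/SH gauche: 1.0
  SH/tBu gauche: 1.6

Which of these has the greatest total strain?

A

A (staggered): CN(0°)/tBu(300°) gauche 1.1; CN(0°)/CHO(60°) gauche 0.7; SH(240°)/tBu(300°) gauche 1.6; SH(240°)/Ph(180°) gauche 1.0 → 4.4 kcal/mol.
B (staggered): CN(0°)/tBu(60°) gauche 1.1; CN(0°)/Ph(300°) gauche 0.9; SH(240°)/CHO(180°) gauche 1.0; SH(240°)/Ph(300°) gauche 1.0 → 4.0 kcal/mol.
A has the highest total (4.4 kcal/mol).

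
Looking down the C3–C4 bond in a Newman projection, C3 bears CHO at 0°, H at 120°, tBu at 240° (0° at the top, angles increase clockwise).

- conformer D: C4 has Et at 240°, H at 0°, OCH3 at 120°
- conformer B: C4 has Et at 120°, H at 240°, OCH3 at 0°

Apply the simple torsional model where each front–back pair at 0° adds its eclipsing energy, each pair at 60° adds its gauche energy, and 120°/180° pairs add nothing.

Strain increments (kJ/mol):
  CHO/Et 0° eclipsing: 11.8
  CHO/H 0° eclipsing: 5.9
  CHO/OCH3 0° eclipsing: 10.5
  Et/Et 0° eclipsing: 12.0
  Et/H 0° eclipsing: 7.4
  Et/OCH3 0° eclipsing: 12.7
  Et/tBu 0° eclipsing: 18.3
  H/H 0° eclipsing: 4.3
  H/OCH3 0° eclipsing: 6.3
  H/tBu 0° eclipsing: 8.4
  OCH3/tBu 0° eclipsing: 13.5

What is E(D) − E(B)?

D is eclipsed. CHO at 0° is eclipsed with H at 0° (5.9); H at 120° is eclipsed with OCH3 at 120° (6.3); tBu at 240° is eclipsed with Et at 240° (18.3). Total 30.5 kJ/mol.
B is eclipsed. CHO at 0° is eclipsed with OCH3 at 0° (10.5); H at 120° is eclipsed with Et at 120° (7.4); tBu at 240° is eclipsed with H at 240° (8.4). Total 26.3 kJ/mol.
E(D) − E(B) = 30.5 − 26.3 = +4.2 kJ/mol.

+4.2 kJ/mol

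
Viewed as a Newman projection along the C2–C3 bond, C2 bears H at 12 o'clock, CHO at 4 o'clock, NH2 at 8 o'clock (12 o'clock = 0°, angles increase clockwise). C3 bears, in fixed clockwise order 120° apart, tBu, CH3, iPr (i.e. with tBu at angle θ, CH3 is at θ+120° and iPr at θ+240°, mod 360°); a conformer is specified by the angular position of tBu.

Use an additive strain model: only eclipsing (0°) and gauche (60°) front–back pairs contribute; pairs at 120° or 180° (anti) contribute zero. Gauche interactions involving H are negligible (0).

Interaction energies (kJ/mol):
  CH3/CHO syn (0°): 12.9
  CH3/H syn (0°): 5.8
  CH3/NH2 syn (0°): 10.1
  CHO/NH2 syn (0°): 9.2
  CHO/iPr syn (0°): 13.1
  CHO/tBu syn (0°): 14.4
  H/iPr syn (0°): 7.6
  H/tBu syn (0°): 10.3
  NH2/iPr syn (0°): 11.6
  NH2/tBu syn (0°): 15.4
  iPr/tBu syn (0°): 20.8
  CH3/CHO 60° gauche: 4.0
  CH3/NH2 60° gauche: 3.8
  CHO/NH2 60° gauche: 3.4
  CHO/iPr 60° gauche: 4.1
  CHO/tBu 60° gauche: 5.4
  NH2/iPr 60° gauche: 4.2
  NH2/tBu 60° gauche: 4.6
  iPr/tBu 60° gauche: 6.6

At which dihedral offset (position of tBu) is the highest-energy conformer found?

0°

tBu at 0° (eclipsed): H(0°)/tBu(0°) eclipsed 10.3; CHO(120°)/CH3(120°) eclipsed 12.9; NH2(240°)/iPr(240°) eclipsed 11.6 → 34.8 kJ/mol.
tBu at 60° (staggered): CHO(120°)/tBu(60°) gauche 5.4; CHO(120°)/CH3(180°) gauche 4.0; NH2(240°)/CH3(180°) gauche 3.8; NH2(240°)/iPr(300°) gauche 4.2 → 17.4 kJ/mol.
tBu at 120° (eclipsed): H(0°)/iPr(0°) eclipsed 7.6; CHO(120°)/tBu(120°) eclipsed 14.4; NH2(240°)/CH3(240°) eclipsed 10.1 → 32.1 kJ/mol.
tBu at 180° (staggered): CHO(120°)/tBu(180°) gauche 5.4; CHO(120°)/iPr(60°) gauche 4.1; NH2(240°)/tBu(180°) gauche 4.6; NH2(240°)/CH3(300°) gauche 3.8 → 17.9 kJ/mol.
tBu at 240° (eclipsed): H(0°)/CH3(0°) eclipsed 5.8; CHO(120°)/iPr(120°) eclipsed 13.1; NH2(240°)/tBu(240°) eclipsed 15.4 → 34.3 kJ/mol.
tBu at 300° (staggered): CHO(120°)/CH3(60°) gauche 4.0; CHO(120°)/iPr(180°) gauche 4.1; NH2(240°)/tBu(300°) gauche 4.6; NH2(240°)/iPr(180°) gauche 4.2 → 16.9 kJ/mol.
The maximum (34.8 kJ/mol) occurs with tBu at 0°.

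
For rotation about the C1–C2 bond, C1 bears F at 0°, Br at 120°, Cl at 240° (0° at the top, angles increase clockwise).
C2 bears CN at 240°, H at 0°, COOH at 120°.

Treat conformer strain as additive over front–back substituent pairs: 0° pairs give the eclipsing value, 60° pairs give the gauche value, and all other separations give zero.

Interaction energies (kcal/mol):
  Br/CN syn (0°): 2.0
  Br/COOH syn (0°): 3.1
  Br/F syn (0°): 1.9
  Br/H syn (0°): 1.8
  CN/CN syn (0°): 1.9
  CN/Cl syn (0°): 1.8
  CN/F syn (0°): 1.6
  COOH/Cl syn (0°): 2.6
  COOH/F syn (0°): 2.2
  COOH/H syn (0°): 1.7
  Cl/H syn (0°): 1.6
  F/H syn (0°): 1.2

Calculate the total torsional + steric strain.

6.1 kcal/mol

This conformer (eclipsed): F–H eclipsed, Br–COOH eclipsed, Cl–CN eclipsed; 1.2 + 3.1 + 1.8 = 6.1 kcal/mol.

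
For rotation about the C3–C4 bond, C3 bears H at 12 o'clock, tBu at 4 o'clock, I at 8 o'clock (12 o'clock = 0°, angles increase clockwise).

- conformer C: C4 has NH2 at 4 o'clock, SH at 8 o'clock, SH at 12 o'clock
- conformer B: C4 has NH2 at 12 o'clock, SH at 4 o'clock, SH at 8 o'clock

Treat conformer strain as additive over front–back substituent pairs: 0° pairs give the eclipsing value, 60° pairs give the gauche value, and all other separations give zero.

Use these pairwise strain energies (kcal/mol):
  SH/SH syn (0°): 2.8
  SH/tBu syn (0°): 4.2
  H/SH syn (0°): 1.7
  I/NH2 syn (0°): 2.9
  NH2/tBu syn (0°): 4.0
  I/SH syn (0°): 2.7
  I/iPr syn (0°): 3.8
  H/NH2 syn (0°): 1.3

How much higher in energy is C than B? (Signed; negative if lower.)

C (eclipsed): H–SH eclipsed, tBu–NH2 eclipsed, I–SH eclipsed; 1.7 + 4.0 + 2.7 = 8.4 kcal/mol.
B (eclipsed): H–NH2 eclipsed, tBu–SH eclipsed, I–SH eclipsed; 1.3 + 4.2 + 2.7 = 8.2 kcal/mol.
E(C) − E(B) = 8.4 − 8.2 = +0.2 kcal/mol.

+0.2 kcal/mol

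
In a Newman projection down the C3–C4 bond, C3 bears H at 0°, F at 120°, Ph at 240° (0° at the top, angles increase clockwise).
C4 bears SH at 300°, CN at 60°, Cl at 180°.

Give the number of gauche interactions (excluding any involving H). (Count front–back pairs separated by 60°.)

Non-H gauche pairs: F(120°)/CN(60°); F(120°)/Cl(180°); Ph(240°)/SH(300°); Ph(240°)/Cl(180°) — 4 interactions.

4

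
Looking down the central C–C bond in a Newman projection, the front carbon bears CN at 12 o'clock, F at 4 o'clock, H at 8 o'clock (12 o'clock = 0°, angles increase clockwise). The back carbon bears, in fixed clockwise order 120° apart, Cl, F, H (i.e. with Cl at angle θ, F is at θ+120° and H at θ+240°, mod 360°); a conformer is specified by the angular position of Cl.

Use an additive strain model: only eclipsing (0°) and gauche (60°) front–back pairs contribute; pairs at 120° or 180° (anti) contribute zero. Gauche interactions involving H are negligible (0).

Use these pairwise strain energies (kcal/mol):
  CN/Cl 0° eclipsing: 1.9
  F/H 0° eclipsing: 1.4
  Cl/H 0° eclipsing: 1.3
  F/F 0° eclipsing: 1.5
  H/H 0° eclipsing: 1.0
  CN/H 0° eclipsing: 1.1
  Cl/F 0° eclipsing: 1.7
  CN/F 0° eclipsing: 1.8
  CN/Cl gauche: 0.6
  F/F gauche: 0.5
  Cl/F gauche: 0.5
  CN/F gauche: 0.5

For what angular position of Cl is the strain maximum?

Cl at 0° (eclipsed): CN(0°)/Cl(0°) eclipsed 1.9; F(120°)/F(120°) eclipsed 1.5; H(240°)/H(240°) eclipsed 1.0 → 4.4 kcal/mol.
Cl at 60° (staggered): CN(0°)/Cl(60°) gauche 0.6; F(120°)/Cl(60°) gauche 0.5; F(120°)/F(180°) gauche 0.5 → 1.6 kcal/mol.
Cl at 120° (eclipsed): CN(0°)/H(0°) eclipsed 1.1; F(120°)/Cl(120°) eclipsed 1.7; H(240°)/F(240°) eclipsed 1.4 → 4.2 kcal/mol.
Cl at 180° (staggered): CN(0°)/F(300°) gauche 0.5; F(120°)/Cl(180°) gauche 0.5 → 1.0 kcal/mol.
Cl at 240° (eclipsed): CN(0°)/F(0°) eclipsed 1.8; F(120°)/H(120°) eclipsed 1.4; H(240°)/Cl(240°) eclipsed 1.3 → 4.5 kcal/mol.
Cl at 300° (staggered): CN(0°)/Cl(300°) gauche 0.6; CN(0°)/F(60°) gauche 0.5; F(120°)/F(60°) gauche 0.5 → 1.6 kcal/mol.
The maximum (4.5 kcal/mol) occurs with Cl at 240°.

240°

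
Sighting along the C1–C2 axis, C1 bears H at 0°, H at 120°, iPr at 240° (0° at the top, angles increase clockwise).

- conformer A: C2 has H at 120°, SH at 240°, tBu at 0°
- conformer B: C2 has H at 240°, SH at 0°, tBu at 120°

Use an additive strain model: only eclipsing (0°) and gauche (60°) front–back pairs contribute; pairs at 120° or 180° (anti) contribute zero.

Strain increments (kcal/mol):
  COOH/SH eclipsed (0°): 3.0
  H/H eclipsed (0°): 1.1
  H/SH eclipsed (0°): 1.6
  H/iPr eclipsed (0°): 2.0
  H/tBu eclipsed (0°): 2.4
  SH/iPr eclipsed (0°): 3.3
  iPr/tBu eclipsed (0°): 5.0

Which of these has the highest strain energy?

A

A is eclipsed. H at 0° is eclipsed with tBu at 0° (2.4); H at 120° is eclipsed with H at 120° (1.1); iPr at 240° is eclipsed with SH at 240° (3.3). Total 6.8 kcal/mol.
B is eclipsed. H at 0° is eclipsed with SH at 0° (1.6); H at 120° is eclipsed with tBu at 120° (2.4); iPr at 240° is eclipsed with H at 240° (2.0). Total 6.0 kcal/mol.
A has the highest total (6.8 kcal/mol).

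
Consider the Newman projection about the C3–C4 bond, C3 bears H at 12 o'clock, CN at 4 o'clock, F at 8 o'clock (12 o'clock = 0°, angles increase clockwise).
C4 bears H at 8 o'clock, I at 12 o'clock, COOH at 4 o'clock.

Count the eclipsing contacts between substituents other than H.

Non-H eclipsing pairs: CN(120°)/COOH(120°) — 1 interaction.

1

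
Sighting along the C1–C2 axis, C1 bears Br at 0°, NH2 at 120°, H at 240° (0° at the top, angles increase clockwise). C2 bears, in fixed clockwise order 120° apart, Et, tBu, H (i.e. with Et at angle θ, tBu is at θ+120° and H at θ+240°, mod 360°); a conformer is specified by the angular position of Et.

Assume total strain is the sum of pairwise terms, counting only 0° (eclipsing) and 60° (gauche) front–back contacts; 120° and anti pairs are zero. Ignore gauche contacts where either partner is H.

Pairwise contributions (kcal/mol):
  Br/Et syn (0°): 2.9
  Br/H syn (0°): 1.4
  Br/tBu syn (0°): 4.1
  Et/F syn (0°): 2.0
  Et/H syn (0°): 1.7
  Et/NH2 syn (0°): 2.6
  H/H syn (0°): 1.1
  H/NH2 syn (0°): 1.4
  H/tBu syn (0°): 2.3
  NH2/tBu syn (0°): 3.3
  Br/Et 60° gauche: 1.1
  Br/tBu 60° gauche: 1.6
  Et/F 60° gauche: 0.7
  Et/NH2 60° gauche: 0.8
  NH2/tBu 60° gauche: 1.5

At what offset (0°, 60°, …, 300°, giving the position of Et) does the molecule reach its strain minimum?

Et at 0° (eclipsed): Br–Et eclipsed, NH2–tBu eclipsed, H–H eclipsed; 2.9 + 3.3 + 1.1 = 7.3 kcal/mol.
Et at 60° (staggered): Br–Et gauche, NH2–Et gauche, NH2–tBu gauche; 1.1 + 0.8 + 1.5 = 3.4 kcal/mol.
Et at 120° (eclipsed): Br–H eclipsed, NH2–Et eclipsed, H–tBu eclipsed; 1.4 + 2.6 + 2.3 = 6.3 kcal/mol.
Et at 180° (staggered): Br–tBu gauche, NH2–Et gauche; 1.6 + 0.8 = 2.4 kcal/mol.
Et at 240° (eclipsed): Br–tBu eclipsed, NH2–H eclipsed, H–Et eclipsed; 4.1 + 1.4 + 1.7 = 7.2 kcal/mol.
Et at 300° (staggered): Br–Et gauche, Br–tBu gauche, NH2–tBu gauche; 1.1 + 1.6 + 1.5 = 4.2 kcal/mol.
The minimum (2.4 kcal/mol) occurs with Et at 180°.

180°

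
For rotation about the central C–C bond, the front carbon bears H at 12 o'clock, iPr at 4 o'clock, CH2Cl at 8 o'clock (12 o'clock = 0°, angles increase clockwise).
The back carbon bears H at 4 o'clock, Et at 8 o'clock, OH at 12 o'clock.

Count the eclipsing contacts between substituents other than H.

Non-H eclipsing pairs: CH2Cl(240°)/Et(240°) — 1 interaction.

1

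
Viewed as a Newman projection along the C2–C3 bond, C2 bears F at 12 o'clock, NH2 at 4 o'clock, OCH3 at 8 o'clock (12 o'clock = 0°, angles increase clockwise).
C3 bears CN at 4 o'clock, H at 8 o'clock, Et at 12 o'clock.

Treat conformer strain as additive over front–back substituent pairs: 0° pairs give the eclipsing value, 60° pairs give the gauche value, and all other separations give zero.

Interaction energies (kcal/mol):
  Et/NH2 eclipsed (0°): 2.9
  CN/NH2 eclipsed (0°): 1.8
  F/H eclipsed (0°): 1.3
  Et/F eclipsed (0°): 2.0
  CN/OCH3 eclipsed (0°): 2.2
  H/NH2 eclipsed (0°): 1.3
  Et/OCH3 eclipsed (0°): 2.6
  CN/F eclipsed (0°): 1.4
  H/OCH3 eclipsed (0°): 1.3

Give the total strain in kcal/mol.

This conformer (eclipsed): F(0°)/Et(0°) eclipsed 2.0; NH2(120°)/CN(120°) eclipsed 1.8; OCH3(240°)/H(240°) eclipsed 1.3 → 5.1 kcal/mol.

5.1 kcal/mol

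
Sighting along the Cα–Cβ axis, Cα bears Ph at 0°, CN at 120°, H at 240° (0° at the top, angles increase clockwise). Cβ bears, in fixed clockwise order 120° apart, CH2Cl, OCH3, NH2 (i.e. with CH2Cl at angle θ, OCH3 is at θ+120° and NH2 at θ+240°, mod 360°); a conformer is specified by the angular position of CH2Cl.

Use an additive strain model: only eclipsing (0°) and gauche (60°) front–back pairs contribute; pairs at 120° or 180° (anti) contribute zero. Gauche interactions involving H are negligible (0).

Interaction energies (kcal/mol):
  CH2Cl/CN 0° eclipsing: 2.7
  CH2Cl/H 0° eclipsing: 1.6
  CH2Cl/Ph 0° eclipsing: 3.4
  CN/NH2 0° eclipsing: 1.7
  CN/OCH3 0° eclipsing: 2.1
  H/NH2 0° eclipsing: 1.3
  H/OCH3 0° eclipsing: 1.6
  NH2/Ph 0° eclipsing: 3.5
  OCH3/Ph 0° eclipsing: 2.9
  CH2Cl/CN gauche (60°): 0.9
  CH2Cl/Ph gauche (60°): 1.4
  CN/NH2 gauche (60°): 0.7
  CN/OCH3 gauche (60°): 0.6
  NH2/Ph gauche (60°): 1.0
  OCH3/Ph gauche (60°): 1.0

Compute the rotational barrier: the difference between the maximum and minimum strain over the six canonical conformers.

4.2 kcal/mol

CH2Cl at 0° (eclipsed): Ph–CH2Cl eclipsed, CN–OCH3 eclipsed, H–NH2 eclipsed; 3.4 + 2.1 + 1.3 = 6.8 kcal/mol.
CH2Cl at 60° (staggered): Ph–CH2Cl gauche, Ph–NH2 gauche, CN–CH2Cl gauche, CN–OCH3 gauche; 1.4 + 1.0 + 0.9 + 0.6 = 3.9 kcal/mol.
CH2Cl at 120° (eclipsed): Ph–NH2 eclipsed, CN–CH2Cl eclipsed, H–OCH3 eclipsed; 3.5 + 2.7 + 1.6 = 7.8 kcal/mol.
CH2Cl at 180° (staggered): Ph–OCH3 gauche, Ph–NH2 gauche, CN–CH2Cl gauche, CN–NH2 gauche; 1.0 + 1.0 + 0.9 + 0.7 = 3.6 kcal/mol.
CH2Cl at 240° (eclipsed): Ph–OCH3 eclipsed, CN–NH2 eclipsed, H–CH2Cl eclipsed; 2.9 + 1.7 + 1.6 = 6.2 kcal/mol.
CH2Cl at 300° (staggered): Ph–CH2Cl gauche, Ph–OCH3 gauche, CN–OCH3 gauche, CN–NH2 gauche; 1.4 + 1.0 + 0.6 + 0.7 = 3.7 kcal/mol.
Max at 120° (7.8 kcal/mol), min at 180° (3.6 kcal/mol); barrier = 4.2 kcal/mol.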